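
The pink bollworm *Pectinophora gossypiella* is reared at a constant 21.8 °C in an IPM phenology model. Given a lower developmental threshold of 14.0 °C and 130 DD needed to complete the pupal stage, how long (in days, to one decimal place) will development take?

16.7 days

Daily accumulation = 21.8 − 14.0 = 7.8 DD/day.
Duration = 130 / 7.8 = 16.667 ≈ 16.7 days.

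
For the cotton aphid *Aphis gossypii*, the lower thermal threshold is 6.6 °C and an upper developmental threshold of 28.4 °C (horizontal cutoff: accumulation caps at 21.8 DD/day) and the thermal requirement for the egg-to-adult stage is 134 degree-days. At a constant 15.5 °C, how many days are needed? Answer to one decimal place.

Daily accumulation = 15.5 − 6.6 = 8.9 DD/day.
Duration = 134 / 8.9 = 15.056 ≈ 15.1 days.

15.1 days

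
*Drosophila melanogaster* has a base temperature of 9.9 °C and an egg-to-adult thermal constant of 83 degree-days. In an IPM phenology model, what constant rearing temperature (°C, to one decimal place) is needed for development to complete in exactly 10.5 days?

17.8 °C

Required daily accumulation = 83 / 10.5 = 7.905 DD/day.
T = T_base + 7.905 = 9.9 + 7.905 = 17.805 ≈ 17.8 °C.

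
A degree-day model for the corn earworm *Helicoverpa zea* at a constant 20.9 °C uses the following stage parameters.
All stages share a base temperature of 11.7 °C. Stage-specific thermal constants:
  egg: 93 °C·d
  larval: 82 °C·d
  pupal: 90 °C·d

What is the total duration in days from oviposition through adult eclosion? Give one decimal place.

Daily accumulation at 20.9 °C = 20.9 − 11.7 = 9.2 DD/day.
Total K = 93 + 82 + 90 = 265 DD.
Total duration = 265 / 9.2 = 28.804 ≈ 28.8 days.

28.8 days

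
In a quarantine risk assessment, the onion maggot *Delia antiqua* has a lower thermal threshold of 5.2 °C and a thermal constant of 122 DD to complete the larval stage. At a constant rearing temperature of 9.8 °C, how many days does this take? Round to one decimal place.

26.5 days

Daily accumulation = 9.8 − 5.2 = 4.6 DD/day.
Duration = 122 / 4.6 = 26.522 ≈ 26.5 days.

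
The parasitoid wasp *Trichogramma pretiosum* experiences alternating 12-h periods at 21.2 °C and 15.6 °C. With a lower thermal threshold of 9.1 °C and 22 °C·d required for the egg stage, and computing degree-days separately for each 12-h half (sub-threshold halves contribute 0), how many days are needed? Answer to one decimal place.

2.4 days

Day half: max(0, 21.2 − 9.1) × 0.5 = 12.1 × 0.5 = 6.05 DD.
Night half: max(0, 15.6 − 9.1) × 0.5 = 6.5 × 0.5 = 3.25 DD.
Per 24 h: 9.30 DD/day.
Duration = 22 / 9.30 = 2.366 ≈ 2.4 days.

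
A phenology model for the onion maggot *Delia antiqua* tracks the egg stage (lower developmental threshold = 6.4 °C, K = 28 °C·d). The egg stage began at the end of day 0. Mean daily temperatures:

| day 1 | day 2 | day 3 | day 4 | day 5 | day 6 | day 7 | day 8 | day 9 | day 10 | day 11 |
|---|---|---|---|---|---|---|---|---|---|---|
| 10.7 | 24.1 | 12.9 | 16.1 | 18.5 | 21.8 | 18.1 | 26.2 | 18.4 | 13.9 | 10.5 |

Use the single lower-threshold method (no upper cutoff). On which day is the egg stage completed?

Daily DD above 6.4 °C: 4.3, 17.7, 6.5, 9.7, 12.1, 15.4, 11.7, 19.8, 12.0, 7.5, 4.1.
Cumulative: 4.3, 22.0, 28.5, 38.2, 50.3, 65.7, 77.4, 97.2, 109.2, 116.7, 120.8.
The total first reaches 28 DD on day 3.

day 3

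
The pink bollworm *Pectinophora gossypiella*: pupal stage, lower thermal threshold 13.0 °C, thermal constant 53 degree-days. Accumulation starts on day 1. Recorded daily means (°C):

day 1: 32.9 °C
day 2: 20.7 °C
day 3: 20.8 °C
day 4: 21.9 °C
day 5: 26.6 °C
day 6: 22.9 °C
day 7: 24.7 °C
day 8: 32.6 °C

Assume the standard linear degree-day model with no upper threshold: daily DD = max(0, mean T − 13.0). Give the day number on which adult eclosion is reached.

day 5

Daily DD above 13.0 °C: 19.9, 7.7, 7.8, 8.9, 13.6, 9.9, 11.7, 19.6.
Cumulative: 19.9, 27.6, 35.4, 44.3, 57.9, 67.8, 79.5, 99.1.
The total first reaches 53 DD on day 5.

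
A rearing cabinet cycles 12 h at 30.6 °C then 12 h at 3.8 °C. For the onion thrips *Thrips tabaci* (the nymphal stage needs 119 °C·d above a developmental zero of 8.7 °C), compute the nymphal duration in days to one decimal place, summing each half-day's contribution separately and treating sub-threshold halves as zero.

Day half: max(0, 30.6 − 8.7) × 0.5 = 21.9 × 0.5 = 10.95 DD.
Night half: max(0, 3.8 − 8.7) × 0.5 = 0.0 × 0.5 = 0.00 DD.
Per 24 h: 10.95 DD/day.
Duration = 119 / 10.95 = 10.868 ≈ 10.9 days.

10.9 days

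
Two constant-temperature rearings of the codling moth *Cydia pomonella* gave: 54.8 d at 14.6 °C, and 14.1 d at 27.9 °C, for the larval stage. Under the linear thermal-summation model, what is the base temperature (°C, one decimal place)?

10.0 °C

Equal thermal constants: D₁(T₁ − T_b) = D₂(T₂ − T_b).
54.8·(14.6 − T_b) = 14.1·(27.9 − T_b)
T_b = (54.8·14.6 − 14.1·27.9) / (54.8 − 14.1) = 406.69 / 40.7 = 9.992 °C ≈ 10.0 °C.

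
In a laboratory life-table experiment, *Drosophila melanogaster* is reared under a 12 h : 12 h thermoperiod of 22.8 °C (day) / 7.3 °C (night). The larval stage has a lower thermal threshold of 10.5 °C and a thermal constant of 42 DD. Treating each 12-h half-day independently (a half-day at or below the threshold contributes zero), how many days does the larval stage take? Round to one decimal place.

Day half: max(0, 22.8 − 10.5) × 0.5 = 12.3 × 0.5 = 6.15 DD.
Night half: max(0, 7.3 − 10.5) × 0.5 = 0.0 × 0.5 = 0.00 DD.
Per 24 h: 6.15 DD/day.
Duration = 42 / 6.15 = 6.829 ≈ 6.8 days.

6.8 days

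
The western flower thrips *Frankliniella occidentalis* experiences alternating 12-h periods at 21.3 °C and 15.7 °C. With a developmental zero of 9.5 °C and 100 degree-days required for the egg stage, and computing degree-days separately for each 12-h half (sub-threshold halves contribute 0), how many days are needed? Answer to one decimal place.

11.1 days

Day half: max(0, 21.3 − 9.5) × 0.5 = 11.8 × 0.5 = 5.90 DD.
Night half: max(0, 15.7 − 9.5) × 0.5 = 6.2 × 0.5 = 3.10 DD.
Per 24 h: 9.00 DD/day.
Duration = 100 / 9.00 = 11.111 ≈ 11.1 days.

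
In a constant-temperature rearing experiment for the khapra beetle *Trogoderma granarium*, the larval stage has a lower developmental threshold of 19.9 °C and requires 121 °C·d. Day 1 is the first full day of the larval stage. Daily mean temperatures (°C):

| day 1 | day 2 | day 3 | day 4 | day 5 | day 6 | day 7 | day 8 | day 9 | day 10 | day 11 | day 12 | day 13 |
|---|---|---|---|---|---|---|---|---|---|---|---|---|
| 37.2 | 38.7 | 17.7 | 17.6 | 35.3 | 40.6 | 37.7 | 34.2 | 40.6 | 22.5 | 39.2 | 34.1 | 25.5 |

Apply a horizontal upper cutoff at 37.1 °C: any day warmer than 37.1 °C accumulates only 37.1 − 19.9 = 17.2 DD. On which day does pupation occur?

Daily DD above 19.9 °C (capped at 17.2): 17.2, 17.2, 0.0, 0.0, 15.4, 17.2, 17.2, 14.3, 17.2, 2.6, 17.2, 14.2, 5.6.
Cumulative: 17.2, 34.4, 34.4, 34.4, 49.8, 67.0, 84.2, 98.5, 115.7, 118.3, 135.5, 149.7, 155.3.
The total first reaches 121 DD on day 11.

day 11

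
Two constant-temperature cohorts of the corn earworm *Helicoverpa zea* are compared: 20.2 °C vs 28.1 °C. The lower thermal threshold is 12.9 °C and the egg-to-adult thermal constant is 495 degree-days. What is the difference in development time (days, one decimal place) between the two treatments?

At 20.2 °C: 495 / (20.2 − 12.9) = 495 / 7.3 = 67.808 d.
At 28.1 °C: 495 / (28.1 − 12.9) = 495 / 15.2 = 32.566 d.
Difference = |67.808 − 32.566| = 35.242 ≈ 35.2 days.

35.2 days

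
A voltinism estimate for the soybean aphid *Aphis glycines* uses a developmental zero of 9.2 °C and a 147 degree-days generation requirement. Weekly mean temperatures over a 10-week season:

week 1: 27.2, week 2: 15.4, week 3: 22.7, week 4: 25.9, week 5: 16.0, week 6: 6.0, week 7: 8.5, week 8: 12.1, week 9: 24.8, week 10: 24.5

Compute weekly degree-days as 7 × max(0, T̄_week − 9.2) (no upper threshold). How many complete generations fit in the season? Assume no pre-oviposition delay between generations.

Weekly DD (7 × max(0, T̄ − 9.2)): 126.0, 43.4, 94.5, 116.9, 47.6, 0.0, 0.0, 20.3, 109.2, 107.1.
Season total = 665.0 DD.
Complete generations = ⌊665.0 / 147⌋ = 4.

4 generations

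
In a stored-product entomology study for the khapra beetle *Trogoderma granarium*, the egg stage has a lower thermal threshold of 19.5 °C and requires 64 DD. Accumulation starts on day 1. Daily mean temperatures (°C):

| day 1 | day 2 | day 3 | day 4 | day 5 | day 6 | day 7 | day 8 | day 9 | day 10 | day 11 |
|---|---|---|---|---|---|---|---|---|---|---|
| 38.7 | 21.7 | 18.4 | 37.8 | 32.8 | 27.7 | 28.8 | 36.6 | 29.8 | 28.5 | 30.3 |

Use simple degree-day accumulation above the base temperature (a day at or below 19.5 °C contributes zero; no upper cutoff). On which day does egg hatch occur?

Daily DD above 19.5 °C: 19.2, 2.2, 0.0, 18.3, 13.3, 8.2, 9.3, 17.1, 10.3, 9.0, 10.8.
Cumulative: 19.2, 21.4, 21.4, 39.7, 53.0, 61.2, 70.5, 87.6, 97.9, 106.9, 117.7.
The total first reaches 64 DD on day 7.

day 7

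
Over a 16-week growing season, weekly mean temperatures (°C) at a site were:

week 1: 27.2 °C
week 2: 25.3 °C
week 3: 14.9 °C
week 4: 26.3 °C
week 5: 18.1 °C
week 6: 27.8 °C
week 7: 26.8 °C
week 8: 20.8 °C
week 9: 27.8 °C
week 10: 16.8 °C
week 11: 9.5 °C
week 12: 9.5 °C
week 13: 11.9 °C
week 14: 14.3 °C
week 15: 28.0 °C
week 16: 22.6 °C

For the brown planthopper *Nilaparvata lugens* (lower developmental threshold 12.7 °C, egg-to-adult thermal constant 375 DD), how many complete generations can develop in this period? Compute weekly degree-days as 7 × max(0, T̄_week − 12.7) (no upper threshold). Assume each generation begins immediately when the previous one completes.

2 generations

Weekly DD (7 × max(0, T̄ − 12.7)): 101.5, 88.2, 15.4, 95.2, 37.8, 105.7, 98.7, 56.7, 105.7, 28.7, 0.0, 0.0, 0.0, 11.2, 107.1, 69.3.
Season total = 921.2 DD.
Complete generations = ⌊921.2 / 375⌋ = 2.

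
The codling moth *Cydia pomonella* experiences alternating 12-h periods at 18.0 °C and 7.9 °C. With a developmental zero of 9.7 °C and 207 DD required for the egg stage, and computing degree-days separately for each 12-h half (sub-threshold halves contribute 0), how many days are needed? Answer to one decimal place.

Day half: max(0, 18.0 − 9.7) × 0.5 = 8.3 × 0.5 = 4.15 DD.
Night half: max(0, 7.9 − 9.7) × 0.5 = 0.0 × 0.5 = 0.00 DD.
Per 24 h: 4.15 DD/day.
Duration = 207 / 4.15 = 49.880 ≈ 49.9 days.

49.9 days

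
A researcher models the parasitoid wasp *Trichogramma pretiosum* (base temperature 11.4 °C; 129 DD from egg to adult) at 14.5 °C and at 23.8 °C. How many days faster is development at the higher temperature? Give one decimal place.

31.2 days

At 14.5 °C: 129 / (14.5 − 11.4) = 129 / 3.1 = 41.613 d.
At 23.8 °C: 129 / (23.8 − 11.4) = 129 / 12.4 = 10.403 d.
Difference = |41.613 − 10.403| = 31.210 ≈ 31.2 days.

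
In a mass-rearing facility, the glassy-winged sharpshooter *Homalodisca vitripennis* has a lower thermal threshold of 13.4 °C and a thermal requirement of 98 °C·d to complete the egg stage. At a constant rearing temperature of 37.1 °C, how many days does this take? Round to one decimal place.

Daily accumulation = 37.1 − 13.4 = 23.7 DD/day.
Duration = 98 / 23.7 = 4.135 ≈ 4.1 days.

4.1 days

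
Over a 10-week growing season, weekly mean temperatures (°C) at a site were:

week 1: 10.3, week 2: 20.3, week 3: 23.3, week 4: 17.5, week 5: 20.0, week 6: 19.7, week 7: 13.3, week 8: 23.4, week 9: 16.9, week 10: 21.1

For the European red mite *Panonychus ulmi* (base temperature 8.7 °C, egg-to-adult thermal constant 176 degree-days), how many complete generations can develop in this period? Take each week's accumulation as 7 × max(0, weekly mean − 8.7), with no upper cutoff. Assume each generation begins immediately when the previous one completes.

Weekly DD (7 × max(0, T̄ − 8.7)): 11.2, 81.2, 102.2, 61.6, 79.1, 77.0, 32.2, 102.9, 57.4, 86.8.
Season total = 691.6 DD.
Complete generations = ⌊691.6 / 176⌋ = 3.

3 generations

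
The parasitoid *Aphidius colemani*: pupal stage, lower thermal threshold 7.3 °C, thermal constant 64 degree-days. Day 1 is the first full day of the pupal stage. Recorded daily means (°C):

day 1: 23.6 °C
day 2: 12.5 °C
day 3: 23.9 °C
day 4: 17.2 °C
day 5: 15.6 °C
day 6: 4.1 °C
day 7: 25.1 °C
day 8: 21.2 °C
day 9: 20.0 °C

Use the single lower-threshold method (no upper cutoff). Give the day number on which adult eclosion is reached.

Daily DD above 7.3 °C: 16.3, 5.2, 16.6, 9.9, 8.3, 0.0, 17.8, 13.9, 12.7.
Cumulative: 16.3, 21.5, 38.1, 48.0, 56.3, 56.3, 74.1, 88.0, 100.7.
The total first reaches 64 DD on day 7.

day 7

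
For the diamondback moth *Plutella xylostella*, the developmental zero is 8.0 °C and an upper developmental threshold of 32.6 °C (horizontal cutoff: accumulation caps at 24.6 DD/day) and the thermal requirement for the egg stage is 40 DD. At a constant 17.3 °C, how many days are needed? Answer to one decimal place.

4.3 days

Daily accumulation = 17.3 − 8.0 = 9.3 DD/day.
Duration = 40 / 9.3 = 4.301 ≈ 4.3 days.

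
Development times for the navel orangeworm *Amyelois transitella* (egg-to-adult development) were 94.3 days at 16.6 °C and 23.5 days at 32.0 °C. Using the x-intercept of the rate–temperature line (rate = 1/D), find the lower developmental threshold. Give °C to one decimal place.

Equal thermal constants: D₁(T₁ − T_b) = D₂(T₂ − T_b).
94.3·(16.6 − T_b) = 23.5·(32.0 − T_b)
T_b = (94.3·16.6 − 23.5·32.0) / (94.3 − 23.5) = 813.38 / 70.8 = 11.488 °C ≈ 11.5 °C.

11.5 °C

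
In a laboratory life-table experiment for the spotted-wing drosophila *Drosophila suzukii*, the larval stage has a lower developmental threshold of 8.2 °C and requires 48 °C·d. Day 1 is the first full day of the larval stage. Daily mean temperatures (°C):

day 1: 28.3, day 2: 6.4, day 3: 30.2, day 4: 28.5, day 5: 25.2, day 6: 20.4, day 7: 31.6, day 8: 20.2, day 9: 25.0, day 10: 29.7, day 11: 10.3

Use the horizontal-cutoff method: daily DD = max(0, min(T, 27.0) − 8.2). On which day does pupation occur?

Daily DD above 8.2 °C (capped at 18.8): 18.8, 0.0, 18.8, 18.8, 17.0, 12.2, 18.8, 12.0, 16.8, 18.8, 2.1.
Cumulative: 18.8, 18.8, 37.6, 56.4, 73.4, 85.6, 104.4, 116.4, 133.2, 152.0, 154.1.
The total first reaches 48 DD on day 4.

day 4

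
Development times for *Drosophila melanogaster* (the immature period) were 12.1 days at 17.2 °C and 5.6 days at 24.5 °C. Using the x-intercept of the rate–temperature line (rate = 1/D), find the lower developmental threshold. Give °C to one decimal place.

10.9 °C

Equal thermal constants: D₁(T₁ − T_b) = D₂(T₂ − T_b).
12.1·(17.2 − T_b) = 5.6·(24.5 − T_b)
T_b = (12.1·17.2 − 5.6·24.5) / (12.1 − 5.6) = 70.92 / 6.5 = 10.911 °C ≈ 10.9 °C.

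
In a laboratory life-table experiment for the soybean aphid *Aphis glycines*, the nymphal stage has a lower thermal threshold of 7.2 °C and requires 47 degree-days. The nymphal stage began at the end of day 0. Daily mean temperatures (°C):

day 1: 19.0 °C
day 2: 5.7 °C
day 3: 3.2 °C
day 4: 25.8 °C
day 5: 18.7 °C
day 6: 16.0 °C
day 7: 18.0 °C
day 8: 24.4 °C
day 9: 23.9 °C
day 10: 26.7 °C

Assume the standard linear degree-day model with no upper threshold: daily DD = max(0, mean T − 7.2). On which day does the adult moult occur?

day 6

Daily DD above 7.2 °C: 11.8, 0.0, 0.0, 18.6, 11.5, 8.8, 10.8, 17.2, 16.7, 19.5.
Cumulative: 11.8, 11.8, 11.8, 30.4, 41.9, 50.7, 61.5, 78.7, 95.4, 114.9.
The total first reaches 47 DD on day 6.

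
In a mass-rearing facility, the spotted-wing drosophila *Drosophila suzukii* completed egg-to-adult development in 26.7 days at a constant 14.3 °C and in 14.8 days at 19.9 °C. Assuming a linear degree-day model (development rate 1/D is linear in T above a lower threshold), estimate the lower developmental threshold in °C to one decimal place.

7.3 °C

Equal thermal constants: D₁(T₁ − T_b) = D₂(T₂ − T_b).
26.7·(14.3 − T_b) = 14.8·(19.9 − T_b)
T_b = (26.7·14.3 − 14.8·19.9) / (26.7 − 14.8) = 87.29 / 11.9 = 7.335 °C ≈ 7.3 °C.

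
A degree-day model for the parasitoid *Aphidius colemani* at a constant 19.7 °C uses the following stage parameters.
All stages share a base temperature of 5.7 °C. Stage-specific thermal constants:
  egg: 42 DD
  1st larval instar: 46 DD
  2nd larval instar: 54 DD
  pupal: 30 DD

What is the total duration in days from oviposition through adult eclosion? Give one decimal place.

12.3 days

Daily accumulation at 19.7 °C = 19.7 − 5.7 = 14.0 DD/day.
Total K = 42 + 46 + 54 + 30 = 172 DD.
Total duration = 172 / 14.0 = 12.286 ≈ 12.3 days.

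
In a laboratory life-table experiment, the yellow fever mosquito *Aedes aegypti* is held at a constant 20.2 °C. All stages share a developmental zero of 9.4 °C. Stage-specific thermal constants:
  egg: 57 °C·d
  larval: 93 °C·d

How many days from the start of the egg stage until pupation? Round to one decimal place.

Daily accumulation at 20.2 °C = 20.2 − 9.4 = 10.8 DD/day.
Total K = 57 + 93 = 150 DD.
Total duration = 150 / 10.8 = 13.889 ≈ 13.9 days.

13.9 days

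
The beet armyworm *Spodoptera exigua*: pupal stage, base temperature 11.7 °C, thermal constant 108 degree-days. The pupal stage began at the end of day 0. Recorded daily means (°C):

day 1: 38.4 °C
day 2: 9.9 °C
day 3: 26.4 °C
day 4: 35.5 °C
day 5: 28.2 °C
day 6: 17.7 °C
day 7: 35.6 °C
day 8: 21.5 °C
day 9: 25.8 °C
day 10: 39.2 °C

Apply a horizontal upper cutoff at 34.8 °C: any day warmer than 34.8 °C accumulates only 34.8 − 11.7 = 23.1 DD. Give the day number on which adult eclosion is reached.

Daily DD above 11.7 °C (capped at 23.1): 23.1, 0.0, 14.7, 23.1, 16.5, 6.0, 23.1, 9.8, 14.1, 23.1.
Cumulative: 23.1, 23.1, 37.8, 60.9, 77.4, 83.4, 106.5, 116.3, 130.4, 153.5.
The total first reaches 108 DD on day 8.

day 8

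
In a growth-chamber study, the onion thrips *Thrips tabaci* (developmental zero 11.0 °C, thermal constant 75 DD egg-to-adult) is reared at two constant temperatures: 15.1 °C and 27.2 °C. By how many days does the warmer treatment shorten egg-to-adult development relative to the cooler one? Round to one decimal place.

13.7 days

At 15.1 °C: 75 / (15.1 − 11.0) = 75 / 4.1 = 18.293 d.
At 27.2 °C: 75 / (27.2 − 11.0) = 75 / 16.2 = 4.630 d.
Difference = |18.293 − 4.630| = 13.663 ≈ 13.7 days.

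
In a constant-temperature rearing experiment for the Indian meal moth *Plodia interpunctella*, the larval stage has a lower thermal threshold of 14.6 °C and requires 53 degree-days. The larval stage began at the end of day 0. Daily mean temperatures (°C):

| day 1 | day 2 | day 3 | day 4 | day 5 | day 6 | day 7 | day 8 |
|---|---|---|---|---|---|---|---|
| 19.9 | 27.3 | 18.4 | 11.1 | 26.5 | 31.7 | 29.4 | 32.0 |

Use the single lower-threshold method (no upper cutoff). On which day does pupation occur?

day 7

Daily DD above 14.6 °C: 5.3, 12.7, 3.8, 0.0, 11.9, 17.1, 14.8, 17.4.
Cumulative: 5.3, 18.0, 21.8, 21.8, 33.7, 50.8, 65.6, 83.0.
The total first reaches 53 DD on day 7.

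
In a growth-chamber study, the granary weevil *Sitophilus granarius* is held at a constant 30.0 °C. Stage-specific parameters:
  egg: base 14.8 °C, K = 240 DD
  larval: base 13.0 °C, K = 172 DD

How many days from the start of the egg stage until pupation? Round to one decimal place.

egg: 240 / (30.0 − 14.8) = 240 / 15.2 = 15.789 d.
larval: 172 / (30.0 − 13.0) = 172 / 17.0 = 10.118 d.
Sum = 25.907 ≈ 25.9 days.

25.9 days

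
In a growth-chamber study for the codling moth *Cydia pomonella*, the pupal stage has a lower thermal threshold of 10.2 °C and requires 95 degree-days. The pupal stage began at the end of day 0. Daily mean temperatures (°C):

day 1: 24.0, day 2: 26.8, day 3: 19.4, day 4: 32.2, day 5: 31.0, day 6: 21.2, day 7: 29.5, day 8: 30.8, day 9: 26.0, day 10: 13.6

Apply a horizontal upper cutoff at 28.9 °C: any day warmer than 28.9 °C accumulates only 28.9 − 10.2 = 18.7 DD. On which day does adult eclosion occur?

day 7

Daily DD above 10.2 °C (capped at 18.7): 13.8, 16.6, 9.2, 18.7, 18.7, 11.0, 18.7, 18.7, 15.8, 3.4.
Cumulative: 13.8, 30.4, 39.6, 58.3, 77.0, 88.0, 106.7, 125.4, 141.2, 144.6.
The total first reaches 95 DD on day 7.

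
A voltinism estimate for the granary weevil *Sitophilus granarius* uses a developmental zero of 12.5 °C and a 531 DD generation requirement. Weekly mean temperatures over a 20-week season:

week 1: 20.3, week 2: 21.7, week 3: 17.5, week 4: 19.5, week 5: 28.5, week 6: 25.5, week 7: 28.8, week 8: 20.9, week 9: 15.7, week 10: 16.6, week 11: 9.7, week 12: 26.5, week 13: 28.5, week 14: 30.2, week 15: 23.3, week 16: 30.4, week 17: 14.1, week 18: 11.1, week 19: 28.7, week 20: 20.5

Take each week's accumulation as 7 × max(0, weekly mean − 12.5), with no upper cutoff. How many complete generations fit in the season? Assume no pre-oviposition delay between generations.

Weekly DD (7 × max(0, T̄ − 12.5)): 54.6, 64.4, 35.0, 49.0, 112.0, 91.0, 114.1, 58.8, 22.4, 28.7, 0.0, 98.0, 112.0, 123.9, 75.6, 125.3, 11.2, 0.0, 113.4, 56.0.
Season total = 1345.4 DD.
Complete generations = ⌊1345.4 / 531⌋ = 2.

2 generations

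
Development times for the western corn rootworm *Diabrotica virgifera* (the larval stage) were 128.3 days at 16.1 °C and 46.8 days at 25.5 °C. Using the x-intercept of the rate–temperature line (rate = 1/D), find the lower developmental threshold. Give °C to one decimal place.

Under the model K = D·(T − T_b), so D₁·(T₁ − T_b) = D₂·(T₂ − T_b).
128.3·(16.1 − T_b) = 46.8·(25.5 − T_b)
T_b = (128.3·16.1 − 46.8·25.5) / (128.3 − 46.8) = 872.23 / 81.5 = 10.702 °C ≈ 10.7 °C.

10.7 °C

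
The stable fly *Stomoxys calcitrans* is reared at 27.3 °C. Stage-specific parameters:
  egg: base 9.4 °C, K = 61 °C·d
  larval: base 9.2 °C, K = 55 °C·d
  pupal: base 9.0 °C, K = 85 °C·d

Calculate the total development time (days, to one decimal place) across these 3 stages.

11.1 days

egg: 61 / (27.3 − 9.4) = 61 / 17.9 = 3.408 d.
larval: 55 / (27.3 − 9.2) = 55 / 18.1 = 3.039 d.
pupal: 85 / (27.3 − 9.0) = 85 / 18.3 = 4.645 d.
Sum = 11.091 ≈ 11.1 days.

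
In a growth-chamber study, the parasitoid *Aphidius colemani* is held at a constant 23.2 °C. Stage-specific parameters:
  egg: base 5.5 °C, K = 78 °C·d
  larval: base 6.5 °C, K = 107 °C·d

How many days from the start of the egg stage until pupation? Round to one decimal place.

egg: 78 / (23.2 − 5.5) = 78 / 17.7 = 4.407 d.
larval: 107 / (23.2 − 6.5) = 107 / 16.7 = 6.407 d.
Sum = 10.814 ≈ 10.8 days.

10.8 days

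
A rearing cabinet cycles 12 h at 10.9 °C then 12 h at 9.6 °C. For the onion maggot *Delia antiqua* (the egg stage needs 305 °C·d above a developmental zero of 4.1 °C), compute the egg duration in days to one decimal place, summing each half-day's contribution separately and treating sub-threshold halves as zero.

Day half: max(0, 10.9 − 4.1) × 0.5 = 6.8 × 0.5 = 3.40 DD.
Night half: max(0, 9.6 − 4.1) × 0.5 = 5.5 × 0.5 = 2.75 DD.
Per 24 h: 6.15 DD/day.
Duration = 305 / 6.15 = 49.593 ≈ 49.6 days.

49.6 days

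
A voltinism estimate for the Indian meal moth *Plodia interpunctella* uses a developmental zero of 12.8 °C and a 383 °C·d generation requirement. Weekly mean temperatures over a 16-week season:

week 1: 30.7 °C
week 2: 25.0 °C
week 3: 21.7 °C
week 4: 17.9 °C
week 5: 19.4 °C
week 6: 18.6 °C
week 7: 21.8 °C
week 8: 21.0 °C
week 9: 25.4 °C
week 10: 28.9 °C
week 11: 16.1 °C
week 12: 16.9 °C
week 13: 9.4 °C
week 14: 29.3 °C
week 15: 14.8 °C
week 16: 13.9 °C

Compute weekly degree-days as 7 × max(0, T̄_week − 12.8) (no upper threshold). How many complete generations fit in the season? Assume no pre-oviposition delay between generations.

Weekly DD (7 × max(0, T̄ − 12.8)): 125.3, 85.4, 62.3, 35.7, 46.2, 40.6, 63.0, 57.4, 88.2, 112.7, 23.1, 28.7, 0.0, 115.5, 14.0, 7.7.
Season total = 905.8 DD.
Complete generations = ⌊905.8 / 383⌋ = 2.

2 generations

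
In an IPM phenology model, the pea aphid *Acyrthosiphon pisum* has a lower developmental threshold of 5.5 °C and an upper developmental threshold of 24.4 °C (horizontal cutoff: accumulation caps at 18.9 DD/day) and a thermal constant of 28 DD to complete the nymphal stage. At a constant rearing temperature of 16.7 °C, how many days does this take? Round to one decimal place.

2.5 days

Daily accumulation = 16.7 − 5.5 = 11.2 DD/day.
Duration = 28 / 11.2 = 2.500 ≈ 2.5 days.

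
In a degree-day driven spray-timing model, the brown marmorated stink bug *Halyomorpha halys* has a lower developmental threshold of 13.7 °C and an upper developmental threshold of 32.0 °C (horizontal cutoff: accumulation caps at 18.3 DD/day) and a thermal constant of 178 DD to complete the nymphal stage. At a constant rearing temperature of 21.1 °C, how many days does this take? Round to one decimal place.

24.1 days

Daily accumulation = 21.1 − 13.7 = 7.4 DD/day.
Duration = 178 / 7.4 = 24.054 ≈ 24.1 days.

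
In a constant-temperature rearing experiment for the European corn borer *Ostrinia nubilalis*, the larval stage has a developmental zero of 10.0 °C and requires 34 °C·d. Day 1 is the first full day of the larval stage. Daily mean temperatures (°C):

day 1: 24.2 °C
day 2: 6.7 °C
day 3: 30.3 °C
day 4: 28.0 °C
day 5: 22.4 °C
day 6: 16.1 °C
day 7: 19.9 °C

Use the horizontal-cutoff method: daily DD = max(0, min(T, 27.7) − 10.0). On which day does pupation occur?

Daily DD above 10.0 °C (capped at 17.7): 14.2, 0.0, 17.7, 17.7, 12.4, 6.1, 9.9.
Cumulative: 14.2, 14.2, 31.9, 49.6, 62.0, 68.1, 78.0.
The total first reaches 34 DD on day 4.

day 4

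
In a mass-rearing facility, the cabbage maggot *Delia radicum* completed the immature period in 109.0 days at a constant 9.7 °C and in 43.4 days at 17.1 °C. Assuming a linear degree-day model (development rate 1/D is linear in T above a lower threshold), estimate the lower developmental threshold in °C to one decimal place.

4.8 °C

Linear rate model ⇒ the product D·(T − T_b) is constant across temperatures.
109.0·(9.7 − T_b) = 43.4·(17.1 − T_b)
T_b = (109.0·9.7 − 43.4·17.1) / (109.0 − 43.4) = 315.16 / 65.6 = 4.804 °C ≈ 4.8 °C.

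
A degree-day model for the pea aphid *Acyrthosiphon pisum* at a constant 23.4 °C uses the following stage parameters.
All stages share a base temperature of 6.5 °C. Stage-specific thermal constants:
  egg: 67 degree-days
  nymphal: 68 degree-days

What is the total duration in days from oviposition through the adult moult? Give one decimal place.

Daily accumulation at 23.4 °C = 23.4 − 6.5 = 16.9 DD/day.
Total K = 67 + 68 = 135 DD.
Total duration = 135 / 16.9 = 7.988 ≈ 8.0 days.

8.0 days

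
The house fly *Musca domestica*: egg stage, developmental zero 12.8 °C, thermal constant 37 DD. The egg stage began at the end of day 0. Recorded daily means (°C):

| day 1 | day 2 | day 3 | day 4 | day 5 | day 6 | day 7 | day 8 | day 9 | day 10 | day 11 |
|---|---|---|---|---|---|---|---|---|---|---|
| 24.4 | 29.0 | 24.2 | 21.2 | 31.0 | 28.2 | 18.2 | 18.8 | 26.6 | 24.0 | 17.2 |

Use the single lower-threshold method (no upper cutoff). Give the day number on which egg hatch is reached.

day 3

Daily DD above 12.8 °C: 11.6, 16.2, 11.4, 8.4, 18.2, 15.4, 5.4, 6.0, 13.8, 11.2, 4.4.
Cumulative: 11.6, 27.8, 39.2, 47.6, 65.8, 81.2, 86.6, 92.6, 106.4, 117.6, 122.0.
The total first reaches 37 DD on day 3.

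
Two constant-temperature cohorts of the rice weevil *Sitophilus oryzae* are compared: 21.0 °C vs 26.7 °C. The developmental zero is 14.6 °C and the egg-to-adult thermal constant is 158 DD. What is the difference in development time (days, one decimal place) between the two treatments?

At 21.0 °C: 158 / (21.0 − 14.6) = 158 / 6.4 = 24.688 d.
At 26.7 °C: 158 / (26.7 − 14.6) = 158 / 12.1 = 13.058 d.
Difference = |24.688 − 13.058| = 11.630 ≈ 11.6 days.

11.6 days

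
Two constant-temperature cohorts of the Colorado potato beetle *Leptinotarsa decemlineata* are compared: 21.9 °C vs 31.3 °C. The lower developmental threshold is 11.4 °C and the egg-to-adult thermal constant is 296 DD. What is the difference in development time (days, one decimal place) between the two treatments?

At 21.9 °C: 296 / (21.9 − 11.4) = 296 / 10.5 = 28.190 d.
At 31.3 °C: 296 / (31.3 − 11.4) = 296 / 19.9 = 14.874 d.
Difference = |28.190 − 14.874| = 13.316 ≈ 13.3 days.

13.3 days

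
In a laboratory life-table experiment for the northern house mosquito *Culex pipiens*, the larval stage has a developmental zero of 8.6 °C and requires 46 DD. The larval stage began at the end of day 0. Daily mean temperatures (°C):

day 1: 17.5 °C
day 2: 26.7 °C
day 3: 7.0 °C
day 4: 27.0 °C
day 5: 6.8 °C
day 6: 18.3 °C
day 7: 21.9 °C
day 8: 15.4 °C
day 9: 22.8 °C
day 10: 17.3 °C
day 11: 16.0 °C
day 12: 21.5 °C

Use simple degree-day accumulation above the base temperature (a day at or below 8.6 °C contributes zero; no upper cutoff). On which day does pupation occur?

Daily DD above 8.6 °C: 8.9, 18.1, 0.0, 18.4, 0.0, 9.7, 13.3, 6.8, 14.2, 8.7, 7.4, 12.9.
Cumulative: 8.9, 27.0, 27.0, 45.4, 45.4, 55.1, 68.4, 75.2, 89.4, 98.1, 105.5, 118.4.
The total first reaches 46 DD on day 6.

day 6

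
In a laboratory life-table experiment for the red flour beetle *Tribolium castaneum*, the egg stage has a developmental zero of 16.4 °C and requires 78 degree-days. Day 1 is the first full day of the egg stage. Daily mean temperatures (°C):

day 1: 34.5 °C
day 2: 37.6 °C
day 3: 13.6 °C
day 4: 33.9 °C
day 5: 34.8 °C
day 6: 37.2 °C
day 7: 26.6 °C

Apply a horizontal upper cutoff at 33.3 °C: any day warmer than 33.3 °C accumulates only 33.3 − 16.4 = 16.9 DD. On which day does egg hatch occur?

Daily DD above 16.4 °C (capped at 16.9): 16.9, 16.9, 0.0, 16.9, 16.9, 16.9, 10.2.
Cumulative: 16.9, 33.8, 33.8, 50.7, 67.6, 84.5, 94.7.
The total first reaches 78 DD on day 6.

day 6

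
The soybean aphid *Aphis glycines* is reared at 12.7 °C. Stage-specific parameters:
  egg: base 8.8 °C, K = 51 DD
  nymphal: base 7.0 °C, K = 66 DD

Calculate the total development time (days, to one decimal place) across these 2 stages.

24.7 days

egg: 51 / (12.7 − 8.8) = 51 / 3.9 = 13.077 d.
nymphal: 66 / (12.7 − 7.0) = 66 / 5.7 = 11.579 d.
Sum = 24.656 ≈ 24.7 days.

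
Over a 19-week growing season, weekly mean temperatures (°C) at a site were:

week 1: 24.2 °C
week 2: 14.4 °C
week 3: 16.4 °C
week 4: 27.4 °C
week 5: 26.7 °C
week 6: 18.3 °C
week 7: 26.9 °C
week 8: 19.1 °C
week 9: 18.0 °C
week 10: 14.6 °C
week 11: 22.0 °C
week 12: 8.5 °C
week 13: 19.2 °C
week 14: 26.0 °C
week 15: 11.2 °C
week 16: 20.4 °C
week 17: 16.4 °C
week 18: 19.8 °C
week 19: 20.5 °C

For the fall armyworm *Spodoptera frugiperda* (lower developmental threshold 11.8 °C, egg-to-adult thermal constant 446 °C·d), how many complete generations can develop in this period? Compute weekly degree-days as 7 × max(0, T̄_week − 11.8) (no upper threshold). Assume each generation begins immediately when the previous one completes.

Weekly DD (7 × max(0, T̄ − 11.8)): 86.8, 18.2, 32.2, 109.2, 104.3, 45.5, 105.7, 51.1, 43.4, 19.6, 71.4, 0.0, 51.8, 99.4, 0.0, 60.2, 32.2, 56.0, 60.9.
Season total = 1047.9 DD.
Complete generations = ⌊1047.9 / 446⌋ = 2.

2 generations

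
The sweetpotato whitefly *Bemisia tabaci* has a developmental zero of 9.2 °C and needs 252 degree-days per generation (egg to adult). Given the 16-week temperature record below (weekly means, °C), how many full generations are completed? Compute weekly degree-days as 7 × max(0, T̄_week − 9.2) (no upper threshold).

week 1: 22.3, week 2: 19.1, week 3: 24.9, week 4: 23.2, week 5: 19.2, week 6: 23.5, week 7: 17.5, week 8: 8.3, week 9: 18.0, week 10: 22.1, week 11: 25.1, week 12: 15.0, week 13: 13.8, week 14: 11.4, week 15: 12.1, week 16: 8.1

Weekly DD (7 × max(0, T̄ − 9.2)): 91.7, 69.3, 109.9, 98.0, 70.0, 100.1, 58.1, 0.0, 61.6, 90.3, 111.3, 40.6, 32.2, 15.4, 20.3, 0.0.
Season total = 968.8 DD.
Complete generations = ⌊968.8 / 252⌋ = 3.

3 generations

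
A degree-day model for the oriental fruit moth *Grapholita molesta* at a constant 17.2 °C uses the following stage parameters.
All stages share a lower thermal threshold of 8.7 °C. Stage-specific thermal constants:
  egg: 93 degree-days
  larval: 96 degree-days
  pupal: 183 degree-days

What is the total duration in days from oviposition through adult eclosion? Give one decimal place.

Daily accumulation at 17.2 °C = 17.2 − 8.7 = 8.5 DD/day.
Total K = 93 + 96 + 183 = 372 DD.
Total duration = 372 / 8.5 = 43.765 ≈ 43.8 days.

43.8 days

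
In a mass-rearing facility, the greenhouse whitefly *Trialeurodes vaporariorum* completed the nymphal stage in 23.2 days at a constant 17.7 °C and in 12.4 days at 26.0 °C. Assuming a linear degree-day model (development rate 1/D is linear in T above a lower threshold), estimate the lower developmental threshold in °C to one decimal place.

8.2 °C

Linear rate model ⇒ the product D·(T − T_b) is constant across temperatures.
23.2·(17.7 − T_b) = 12.4·(26.0 − T_b)
T_b = (23.2·17.7 − 12.4·26.0) / (23.2 − 12.4) = 88.24 / 10.8 = 8.170 °C ≈ 8.2 °C.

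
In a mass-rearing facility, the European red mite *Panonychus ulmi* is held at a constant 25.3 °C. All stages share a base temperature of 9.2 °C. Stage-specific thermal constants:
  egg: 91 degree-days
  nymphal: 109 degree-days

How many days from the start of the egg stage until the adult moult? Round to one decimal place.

Daily accumulation at 25.3 °C = 25.3 − 9.2 = 16.1 DD/day.
Total K = 91 + 109 = 200 DD.
Total duration = 200 / 16.1 = 12.422 ≈ 12.4 days.

12.4 days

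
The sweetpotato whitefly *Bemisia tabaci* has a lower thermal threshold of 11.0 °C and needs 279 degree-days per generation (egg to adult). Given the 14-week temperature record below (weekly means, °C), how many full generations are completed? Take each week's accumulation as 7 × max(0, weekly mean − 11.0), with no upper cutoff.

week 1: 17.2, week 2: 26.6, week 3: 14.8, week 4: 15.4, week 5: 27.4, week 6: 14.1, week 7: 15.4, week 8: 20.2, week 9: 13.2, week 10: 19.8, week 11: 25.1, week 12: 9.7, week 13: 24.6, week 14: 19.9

Weekly DD (7 × max(0, T̄ − 11.0)): 43.4, 109.2, 26.6, 30.8, 114.8, 21.7, 30.8, 64.4, 15.4, 61.6, 98.7, 0.0, 95.2, 62.3.
Season total = 774.9 DD.
Complete generations = ⌊774.9 / 279⌋ = 2.

2 generations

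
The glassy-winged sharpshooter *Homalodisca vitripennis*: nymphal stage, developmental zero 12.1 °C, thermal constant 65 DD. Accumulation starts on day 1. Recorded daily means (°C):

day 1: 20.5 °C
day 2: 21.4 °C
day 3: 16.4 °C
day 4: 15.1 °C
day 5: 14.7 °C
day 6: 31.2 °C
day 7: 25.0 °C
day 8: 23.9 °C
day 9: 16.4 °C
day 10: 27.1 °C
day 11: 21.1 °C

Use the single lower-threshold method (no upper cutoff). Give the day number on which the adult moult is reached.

day 8

Daily DD above 12.1 °C: 8.4, 9.3, 4.3, 3.0, 2.6, 19.1, 12.9, 11.8, 4.3, 15.0, 9.0.
Cumulative: 8.4, 17.7, 22.0, 25.0, 27.6, 46.7, 59.6, 71.4, 75.7, 90.7, 99.7.
The total first reaches 65 DD on day 8.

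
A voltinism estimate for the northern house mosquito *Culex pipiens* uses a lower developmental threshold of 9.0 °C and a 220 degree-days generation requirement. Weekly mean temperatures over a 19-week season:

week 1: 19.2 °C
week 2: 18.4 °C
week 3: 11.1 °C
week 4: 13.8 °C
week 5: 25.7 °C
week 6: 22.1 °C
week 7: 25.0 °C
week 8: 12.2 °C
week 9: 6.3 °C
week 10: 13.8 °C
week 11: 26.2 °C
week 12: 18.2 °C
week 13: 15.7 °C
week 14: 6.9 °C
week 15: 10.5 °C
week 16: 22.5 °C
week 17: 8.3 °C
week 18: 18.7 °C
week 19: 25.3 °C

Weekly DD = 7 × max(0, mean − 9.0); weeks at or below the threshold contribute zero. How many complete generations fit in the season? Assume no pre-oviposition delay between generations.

4 generations

Weekly DD (7 × max(0, T̄ − 9.0)): 71.4, 65.8, 14.7, 33.6, 116.9, 91.7, 112.0, 22.4, 0.0, 33.6, 120.4, 64.4, 46.9, 0.0, 10.5, 94.5, 0.0, 67.9, 114.1.
Season total = 1080.8 DD.
Complete generations = ⌊1080.8 / 220⌋ = 4.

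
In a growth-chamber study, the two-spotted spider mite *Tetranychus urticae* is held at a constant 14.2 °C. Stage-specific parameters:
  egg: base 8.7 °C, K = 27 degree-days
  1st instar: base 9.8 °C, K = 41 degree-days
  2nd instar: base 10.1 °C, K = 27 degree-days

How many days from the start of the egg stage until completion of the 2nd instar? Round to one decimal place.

20.8 days

egg: 27 / (14.2 − 8.7) = 27 / 5.5 = 4.909 d.
1st instar: 41 / (14.2 − 9.8) = 41 / 4.4 = 9.318 d.
2nd instar: 27 / (14.2 − 10.1) = 27 / 4.1 = 6.585 d.
Sum = 20.813 ≈ 20.8 days.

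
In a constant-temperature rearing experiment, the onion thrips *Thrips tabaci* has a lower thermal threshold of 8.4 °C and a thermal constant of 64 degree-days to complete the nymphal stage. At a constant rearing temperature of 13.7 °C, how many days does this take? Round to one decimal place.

Daily accumulation = 13.7 − 8.4 = 5.3 DD/day.
Duration = 64 / 5.3 = 12.075 ≈ 12.1 days.

12.1 days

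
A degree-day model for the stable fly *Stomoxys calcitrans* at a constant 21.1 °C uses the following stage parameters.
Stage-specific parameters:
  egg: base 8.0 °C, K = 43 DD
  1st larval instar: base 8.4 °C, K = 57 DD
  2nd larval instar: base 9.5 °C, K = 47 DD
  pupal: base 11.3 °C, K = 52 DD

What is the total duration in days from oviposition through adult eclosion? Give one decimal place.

egg: 43 / (21.1 − 8.0) = 43 / 13.1 = 3.282 d.
1st larval instar: 57 / (21.1 − 8.4) = 57 / 12.7 = 4.488 d.
2nd larval instar: 47 / (21.1 − 9.5) = 47 / 11.6 = 4.052 d.
pupal: 52 / (21.1 − 11.3) = 52 / 9.8 = 5.306 d.
Sum = 17.128 ≈ 17.1 days.

17.1 days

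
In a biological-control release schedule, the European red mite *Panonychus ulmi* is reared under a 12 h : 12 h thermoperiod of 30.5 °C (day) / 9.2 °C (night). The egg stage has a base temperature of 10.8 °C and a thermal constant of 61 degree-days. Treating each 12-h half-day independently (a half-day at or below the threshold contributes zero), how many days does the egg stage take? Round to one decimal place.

6.2 days

Day half: max(0, 30.5 − 10.8) × 0.5 = 19.7 × 0.5 = 9.85 DD.
Night half: max(0, 9.2 − 10.8) × 0.5 = 0.0 × 0.5 = 0.00 DD.
Per 24 h: 9.85 DD/day.
Duration = 61 / 9.85 = 6.193 ≈ 6.2 days.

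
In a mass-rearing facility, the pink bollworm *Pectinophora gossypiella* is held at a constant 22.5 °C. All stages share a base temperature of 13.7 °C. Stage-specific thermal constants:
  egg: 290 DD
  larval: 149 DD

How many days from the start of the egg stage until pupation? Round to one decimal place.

Daily accumulation at 22.5 °C = 22.5 − 13.7 = 8.8 DD/day.
Total K = 290 + 149 = 439 DD.
Total duration = 439 / 8.8 = 49.886 ≈ 49.9 days.

49.9 days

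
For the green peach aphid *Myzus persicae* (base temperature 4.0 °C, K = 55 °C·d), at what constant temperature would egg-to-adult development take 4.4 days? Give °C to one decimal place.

Required daily accumulation = 55 / 4.4 = 12.500 DD/day.
T = T_base + 12.500 = 4.0 + 12.500 = 16.500 ≈ 16.5 °C.

16.5 °C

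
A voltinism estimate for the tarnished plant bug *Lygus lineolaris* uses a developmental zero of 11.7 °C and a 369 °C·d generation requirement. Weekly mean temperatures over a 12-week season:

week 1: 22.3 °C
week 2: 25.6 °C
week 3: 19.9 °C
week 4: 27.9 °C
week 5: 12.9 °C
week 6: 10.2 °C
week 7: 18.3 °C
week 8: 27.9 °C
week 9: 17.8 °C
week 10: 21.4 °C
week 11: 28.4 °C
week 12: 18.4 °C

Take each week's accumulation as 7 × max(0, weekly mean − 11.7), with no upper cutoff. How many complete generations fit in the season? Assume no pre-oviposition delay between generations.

Weekly DD (7 × max(0, T̄ − 11.7)): 74.2, 97.3, 57.4, 113.4, 8.4, 0.0, 46.2, 113.4, 42.7, 67.9, 116.9, 46.9.
Season total = 784.7 DD.
Complete generations = ⌊784.7 / 369⌋ = 2.

2 generations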